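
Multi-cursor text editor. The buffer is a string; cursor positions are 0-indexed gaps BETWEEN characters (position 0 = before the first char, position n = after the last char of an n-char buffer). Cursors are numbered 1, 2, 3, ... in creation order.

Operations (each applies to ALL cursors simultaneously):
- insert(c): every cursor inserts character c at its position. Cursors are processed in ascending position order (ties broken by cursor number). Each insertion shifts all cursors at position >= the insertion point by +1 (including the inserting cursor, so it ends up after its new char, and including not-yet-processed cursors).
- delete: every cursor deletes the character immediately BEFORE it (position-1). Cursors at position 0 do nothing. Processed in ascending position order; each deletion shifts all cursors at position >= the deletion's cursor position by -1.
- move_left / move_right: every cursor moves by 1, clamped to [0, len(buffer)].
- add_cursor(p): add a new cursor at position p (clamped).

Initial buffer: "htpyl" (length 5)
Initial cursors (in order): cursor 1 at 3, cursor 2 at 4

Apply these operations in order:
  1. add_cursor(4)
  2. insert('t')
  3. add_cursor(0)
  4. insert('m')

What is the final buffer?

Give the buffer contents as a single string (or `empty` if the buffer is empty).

Answer: mhtptmyttmml

Derivation:
After op 1 (add_cursor(4)): buffer="htpyl" (len 5), cursors c1@3 c2@4 c3@4, authorship .....
After op 2 (insert('t')): buffer="htptyttl" (len 8), cursors c1@4 c2@7 c3@7, authorship ...1.23.
After op 3 (add_cursor(0)): buffer="htptyttl" (len 8), cursors c4@0 c1@4 c2@7 c3@7, authorship ...1.23.
After op 4 (insert('m')): buffer="mhtptmyttmml" (len 12), cursors c4@1 c1@6 c2@11 c3@11, authorship 4...11.2323.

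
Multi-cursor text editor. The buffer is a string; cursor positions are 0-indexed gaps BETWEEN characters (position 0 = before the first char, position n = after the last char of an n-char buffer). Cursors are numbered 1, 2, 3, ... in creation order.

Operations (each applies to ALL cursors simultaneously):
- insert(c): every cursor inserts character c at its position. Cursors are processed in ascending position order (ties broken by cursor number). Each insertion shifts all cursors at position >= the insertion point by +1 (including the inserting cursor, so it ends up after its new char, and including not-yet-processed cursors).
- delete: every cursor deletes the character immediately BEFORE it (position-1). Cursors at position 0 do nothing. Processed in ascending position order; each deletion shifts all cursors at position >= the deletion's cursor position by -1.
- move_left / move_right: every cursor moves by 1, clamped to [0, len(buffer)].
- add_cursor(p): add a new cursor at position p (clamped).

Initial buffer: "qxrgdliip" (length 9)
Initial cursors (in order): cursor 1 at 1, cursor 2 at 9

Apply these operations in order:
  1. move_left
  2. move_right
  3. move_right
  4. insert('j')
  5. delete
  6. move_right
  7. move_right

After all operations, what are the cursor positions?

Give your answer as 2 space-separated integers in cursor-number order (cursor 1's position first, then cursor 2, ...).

Answer: 4 9

Derivation:
After op 1 (move_left): buffer="qxrgdliip" (len 9), cursors c1@0 c2@8, authorship .........
After op 2 (move_right): buffer="qxrgdliip" (len 9), cursors c1@1 c2@9, authorship .........
After op 3 (move_right): buffer="qxrgdliip" (len 9), cursors c1@2 c2@9, authorship .........
After op 4 (insert('j')): buffer="qxjrgdliipj" (len 11), cursors c1@3 c2@11, authorship ..1.......2
After op 5 (delete): buffer="qxrgdliip" (len 9), cursors c1@2 c2@9, authorship .........
After op 6 (move_right): buffer="qxrgdliip" (len 9), cursors c1@3 c2@9, authorship .........
After op 7 (move_right): buffer="qxrgdliip" (len 9), cursors c1@4 c2@9, authorship .........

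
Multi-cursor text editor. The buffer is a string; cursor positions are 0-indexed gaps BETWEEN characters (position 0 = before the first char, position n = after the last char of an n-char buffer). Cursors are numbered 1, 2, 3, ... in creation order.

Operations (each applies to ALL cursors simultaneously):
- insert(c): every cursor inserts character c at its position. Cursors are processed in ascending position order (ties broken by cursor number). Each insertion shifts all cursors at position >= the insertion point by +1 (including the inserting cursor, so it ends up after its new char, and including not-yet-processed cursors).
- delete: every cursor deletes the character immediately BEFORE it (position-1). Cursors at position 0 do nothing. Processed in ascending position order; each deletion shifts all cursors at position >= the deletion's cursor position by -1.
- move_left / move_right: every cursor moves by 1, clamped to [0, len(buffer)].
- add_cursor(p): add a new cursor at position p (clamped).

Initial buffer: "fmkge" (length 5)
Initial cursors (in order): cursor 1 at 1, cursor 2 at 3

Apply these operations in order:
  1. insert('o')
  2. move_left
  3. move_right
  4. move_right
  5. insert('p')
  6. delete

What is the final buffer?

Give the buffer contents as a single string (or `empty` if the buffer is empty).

After op 1 (insert('o')): buffer="fomkoge" (len 7), cursors c1@2 c2@5, authorship .1..2..
After op 2 (move_left): buffer="fomkoge" (len 7), cursors c1@1 c2@4, authorship .1..2..
After op 3 (move_right): buffer="fomkoge" (len 7), cursors c1@2 c2@5, authorship .1..2..
After op 4 (move_right): buffer="fomkoge" (len 7), cursors c1@3 c2@6, authorship .1..2..
After op 5 (insert('p')): buffer="fompkogpe" (len 9), cursors c1@4 c2@8, authorship .1.1.2.2.
After op 6 (delete): buffer="fomkoge" (len 7), cursors c1@3 c2@6, authorship .1..2..

Answer: fomkoge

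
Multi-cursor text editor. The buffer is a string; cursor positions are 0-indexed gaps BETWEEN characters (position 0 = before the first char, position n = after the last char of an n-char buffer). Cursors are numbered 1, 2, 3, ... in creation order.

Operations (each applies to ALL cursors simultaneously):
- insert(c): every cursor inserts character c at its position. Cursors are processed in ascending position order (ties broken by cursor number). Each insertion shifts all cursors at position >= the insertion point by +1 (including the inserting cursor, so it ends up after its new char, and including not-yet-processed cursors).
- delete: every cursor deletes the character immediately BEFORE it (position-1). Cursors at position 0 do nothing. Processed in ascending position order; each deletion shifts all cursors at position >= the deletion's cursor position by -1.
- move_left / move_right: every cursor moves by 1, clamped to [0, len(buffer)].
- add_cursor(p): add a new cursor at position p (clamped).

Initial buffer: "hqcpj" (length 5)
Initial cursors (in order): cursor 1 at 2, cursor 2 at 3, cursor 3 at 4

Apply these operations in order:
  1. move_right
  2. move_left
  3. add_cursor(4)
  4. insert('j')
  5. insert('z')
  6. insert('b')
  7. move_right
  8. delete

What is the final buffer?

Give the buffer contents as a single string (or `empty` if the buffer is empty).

Answer: hqjzbjzbjjzzb

Derivation:
After op 1 (move_right): buffer="hqcpj" (len 5), cursors c1@3 c2@4 c3@5, authorship .....
After op 2 (move_left): buffer="hqcpj" (len 5), cursors c1@2 c2@3 c3@4, authorship .....
After op 3 (add_cursor(4)): buffer="hqcpj" (len 5), cursors c1@2 c2@3 c3@4 c4@4, authorship .....
After op 4 (insert('j')): buffer="hqjcjpjjj" (len 9), cursors c1@3 c2@5 c3@8 c4@8, authorship ..1.2.34.
After op 5 (insert('z')): buffer="hqjzcjzpjjzzj" (len 13), cursors c1@4 c2@7 c3@12 c4@12, authorship ..11.22.3434.
After op 6 (insert('b')): buffer="hqjzbcjzbpjjzzbbj" (len 17), cursors c1@5 c2@9 c3@16 c4@16, authorship ..111.222.343434.
After op 7 (move_right): buffer="hqjzbcjzbpjjzzbbj" (len 17), cursors c1@6 c2@10 c3@17 c4@17, authorship ..111.222.343434.
After op 8 (delete): buffer="hqjzbjzbjjzzb" (len 13), cursors c1@5 c2@8 c3@13 c4@13, authorship ..11122234343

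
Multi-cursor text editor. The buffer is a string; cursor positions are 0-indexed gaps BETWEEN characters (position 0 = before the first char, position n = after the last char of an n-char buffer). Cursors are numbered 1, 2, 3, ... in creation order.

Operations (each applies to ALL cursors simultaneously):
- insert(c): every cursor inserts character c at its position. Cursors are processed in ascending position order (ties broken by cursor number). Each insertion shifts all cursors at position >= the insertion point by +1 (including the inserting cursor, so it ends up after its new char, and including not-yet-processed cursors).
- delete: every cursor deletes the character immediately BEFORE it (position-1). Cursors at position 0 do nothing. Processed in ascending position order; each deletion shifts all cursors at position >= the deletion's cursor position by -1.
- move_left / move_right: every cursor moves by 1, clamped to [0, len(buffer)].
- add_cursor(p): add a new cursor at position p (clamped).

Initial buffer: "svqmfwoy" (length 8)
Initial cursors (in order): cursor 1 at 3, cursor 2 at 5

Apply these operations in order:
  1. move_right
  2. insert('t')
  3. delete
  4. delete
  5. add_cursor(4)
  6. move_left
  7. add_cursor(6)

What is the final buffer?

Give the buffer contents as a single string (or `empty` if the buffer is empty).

After op 1 (move_right): buffer="svqmfwoy" (len 8), cursors c1@4 c2@6, authorship ........
After op 2 (insert('t')): buffer="svqmtfwtoy" (len 10), cursors c1@5 c2@8, authorship ....1..2..
After op 3 (delete): buffer="svqmfwoy" (len 8), cursors c1@4 c2@6, authorship ........
After op 4 (delete): buffer="svqfoy" (len 6), cursors c1@3 c2@4, authorship ......
After op 5 (add_cursor(4)): buffer="svqfoy" (len 6), cursors c1@3 c2@4 c3@4, authorship ......
After op 6 (move_left): buffer="svqfoy" (len 6), cursors c1@2 c2@3 c3@3, authorship ......
After op 7 (add_cursor(6)): buffer="svqfoy" (len 6), cursors c1@2 c2@3 c3@3 c4@6, authorship ......

Answer: svqfoy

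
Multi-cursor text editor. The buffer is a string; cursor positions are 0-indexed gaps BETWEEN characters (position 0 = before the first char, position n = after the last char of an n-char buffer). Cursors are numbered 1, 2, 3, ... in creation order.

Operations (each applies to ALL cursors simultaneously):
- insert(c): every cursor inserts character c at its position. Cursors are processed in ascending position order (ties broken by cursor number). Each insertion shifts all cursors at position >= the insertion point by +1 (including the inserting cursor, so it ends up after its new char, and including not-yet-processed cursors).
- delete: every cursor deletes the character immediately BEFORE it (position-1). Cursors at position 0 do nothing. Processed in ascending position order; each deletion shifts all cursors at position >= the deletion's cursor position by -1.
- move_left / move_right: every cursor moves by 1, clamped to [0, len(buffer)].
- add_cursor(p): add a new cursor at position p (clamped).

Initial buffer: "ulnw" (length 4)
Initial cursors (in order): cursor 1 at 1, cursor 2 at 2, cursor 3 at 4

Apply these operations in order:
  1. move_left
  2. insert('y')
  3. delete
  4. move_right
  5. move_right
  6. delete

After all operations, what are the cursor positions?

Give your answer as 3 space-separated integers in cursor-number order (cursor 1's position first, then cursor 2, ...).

Answer: 1 1 1

Derivation:
After op 1 (move_left): buffer="ulnw" (len 4), cursors c1@0 c2@1 c3@3, authorship ....
After op 2 (insert('y')): buffer="yuylnyw" (len 7), cursors c1@1 c2@3 c3@6, authorship 1.2..3.
After op 3 (delete): buffer="ulnw" (len 4), cursors c1@0 c2@1 c3@3, authorship ....
After op 4 (move_right): buffer="ulnw" (len 4), cursors c1@1 c2@2 c3@4, authorship ....
After op 5 (move_right): buffer="ulnw" (len 4), cursors c1@2 c2@3 c3@4, authorship ....
After op 6 (delete): buffer="u" (len 1), cursors c1@1 c2@1 c3@1, authorship .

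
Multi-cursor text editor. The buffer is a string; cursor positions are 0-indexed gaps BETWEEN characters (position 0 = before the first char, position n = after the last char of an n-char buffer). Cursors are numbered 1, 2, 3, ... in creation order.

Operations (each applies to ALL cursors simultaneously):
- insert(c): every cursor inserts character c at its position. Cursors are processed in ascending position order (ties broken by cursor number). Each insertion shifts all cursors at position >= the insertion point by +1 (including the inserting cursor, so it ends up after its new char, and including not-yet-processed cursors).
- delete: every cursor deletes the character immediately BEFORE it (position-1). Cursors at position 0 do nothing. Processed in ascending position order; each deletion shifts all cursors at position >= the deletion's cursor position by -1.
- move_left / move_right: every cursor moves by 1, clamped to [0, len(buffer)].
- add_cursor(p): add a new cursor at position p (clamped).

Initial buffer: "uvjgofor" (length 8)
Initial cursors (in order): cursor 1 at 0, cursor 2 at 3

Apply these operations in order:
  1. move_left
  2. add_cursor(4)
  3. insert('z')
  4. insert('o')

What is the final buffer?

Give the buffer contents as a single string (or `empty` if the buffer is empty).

Answer: zouvzojgzoofor

Derivation:
After op 1 (move_left): buffer="uvjgofor" (len 8), cursors c1@0 c2@2, authorship ........
After op 2 (add_cursor(4)): buffer="uvjgofor" (len 8), cursors c1@0 c2@2 c3@4, authorship ........
After op 3 (insert('z')): buffer="zuvzjgzofor" (len 11), cursors c1@1 c2@4 c3@7, authorship 1..2..3....
After op 4 (insert('o')): buffer="zouvzojgzoofor" (len 14), cursors c1@2 c2@6 c3@10, authorship 11..22..33....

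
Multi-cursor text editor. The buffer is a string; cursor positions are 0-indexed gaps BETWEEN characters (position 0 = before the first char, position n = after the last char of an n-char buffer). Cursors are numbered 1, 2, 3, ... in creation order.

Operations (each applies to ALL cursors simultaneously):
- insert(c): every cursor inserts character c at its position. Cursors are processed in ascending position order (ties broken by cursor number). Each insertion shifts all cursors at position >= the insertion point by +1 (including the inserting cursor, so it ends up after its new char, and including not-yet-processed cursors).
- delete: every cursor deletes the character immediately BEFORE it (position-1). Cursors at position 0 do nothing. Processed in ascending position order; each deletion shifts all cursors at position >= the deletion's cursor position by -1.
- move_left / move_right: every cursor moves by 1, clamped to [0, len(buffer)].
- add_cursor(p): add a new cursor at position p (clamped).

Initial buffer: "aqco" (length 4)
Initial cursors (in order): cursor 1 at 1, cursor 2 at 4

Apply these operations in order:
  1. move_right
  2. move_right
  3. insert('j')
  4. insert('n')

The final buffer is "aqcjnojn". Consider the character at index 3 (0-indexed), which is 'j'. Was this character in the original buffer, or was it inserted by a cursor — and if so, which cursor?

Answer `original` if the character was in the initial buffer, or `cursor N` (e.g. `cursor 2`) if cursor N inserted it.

Answer: cursor 1

Derivation:
After op 1 (move_right): buffer="aqco" (len 4), cursors c1@2 c2@4, authorship ....
After op 2 (move_right): buffer="aqco" (len 4), cursors c1@3 c2@4, authorship ....
After op 3 (insert('j')): buffer="aqcjoj" (len 6), cursors c1@4 c2@6, authorship ...1.2
After op 4 (insert('n')): buffer="aqcjnojn" (len 8), cursors c1@5 c2@8, authorship ...11.22
Authorship (.=original, N=cursor N): . . . 1 1 . 2 2
Index 3: author = 1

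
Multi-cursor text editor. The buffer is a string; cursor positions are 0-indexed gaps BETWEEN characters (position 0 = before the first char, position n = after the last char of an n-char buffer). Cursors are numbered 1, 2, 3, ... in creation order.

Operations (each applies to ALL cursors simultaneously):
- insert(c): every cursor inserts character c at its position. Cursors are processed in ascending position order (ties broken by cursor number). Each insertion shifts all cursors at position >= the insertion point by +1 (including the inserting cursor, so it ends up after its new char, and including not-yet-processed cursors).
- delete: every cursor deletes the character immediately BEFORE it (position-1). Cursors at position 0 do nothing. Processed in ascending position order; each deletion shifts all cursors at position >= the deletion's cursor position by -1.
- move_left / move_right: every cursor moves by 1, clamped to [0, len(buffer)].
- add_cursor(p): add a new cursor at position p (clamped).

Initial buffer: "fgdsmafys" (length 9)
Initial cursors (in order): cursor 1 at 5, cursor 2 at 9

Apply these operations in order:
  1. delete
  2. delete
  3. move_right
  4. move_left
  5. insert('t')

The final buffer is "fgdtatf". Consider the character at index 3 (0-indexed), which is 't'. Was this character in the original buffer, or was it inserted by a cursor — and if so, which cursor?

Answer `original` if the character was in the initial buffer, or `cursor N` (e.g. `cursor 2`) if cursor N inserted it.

Answer: cursor 1

Derivation:
After op 1 (delete): buffer="fgdsafy" (len 7), cursors c1@4 c2@7, authorship .......
After op 2 (delete): buffer="fgdaf" (len 5), cursors c1@3 c2@5, authorship .....
After op 3 (move_right): buffer="fgdaf" (len 5), cursors c1@4 c2@5, authorship .....
After op 4 (move_left): buffer="fgdaf" (len 5), cursors c1@3 c2@4, authorship .....
After op 5 (insert('t')): buffer="fgdtatf" (len 7), cursors c1@4 c2@6, authorship ...1.2.
Authorship (.=original, N=cursor N): . . . 1 . 2 .
Index 3: author = 1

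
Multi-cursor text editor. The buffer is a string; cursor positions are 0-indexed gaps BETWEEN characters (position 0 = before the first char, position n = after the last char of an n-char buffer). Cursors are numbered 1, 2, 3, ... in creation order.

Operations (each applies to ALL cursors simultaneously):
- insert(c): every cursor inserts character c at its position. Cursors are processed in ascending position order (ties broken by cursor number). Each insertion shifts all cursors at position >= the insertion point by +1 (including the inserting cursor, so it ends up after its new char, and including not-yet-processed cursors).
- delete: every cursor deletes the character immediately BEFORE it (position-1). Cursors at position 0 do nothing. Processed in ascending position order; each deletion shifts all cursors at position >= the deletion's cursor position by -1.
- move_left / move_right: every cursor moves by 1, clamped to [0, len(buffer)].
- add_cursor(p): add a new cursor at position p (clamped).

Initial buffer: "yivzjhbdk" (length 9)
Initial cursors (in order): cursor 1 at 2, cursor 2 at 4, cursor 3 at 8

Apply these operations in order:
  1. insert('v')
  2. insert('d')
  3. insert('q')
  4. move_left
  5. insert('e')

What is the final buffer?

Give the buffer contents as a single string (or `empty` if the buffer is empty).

After op 1 (insert('v')): buffer="yivvzvjhbdvk" (len 12), cursors c1@3 c2@6 c3@11, authorship ..1..2....3.
After op 2 (insert('d')): buffer="yivdvzvdjhbdvdk" (len 15), cursors c1@4 c2@8 c3@14, authorship ..11..22....33.
After op 3 (insert('q')): buffer="yivdqvzvdqjhbdvdqk" (len 18), cursors c1@5 c2@10 c3@17, authorship ..111..222....333.
After op 4 (move_left): buffer="yivdqvzvdqjhbdvdqk" (len 18), cursors c1@4 c2@9 c3@16, authorship ..111..222....333.
After op 5 (insert('e')): buffer="yivdeqvzvdeqjhbdvdeqk" (len 21), cursors c1@5 c2@11 c3@19, authorship ..1111..2222....3333.

Answer: yivdeqvzvdeqjhbdvdeqk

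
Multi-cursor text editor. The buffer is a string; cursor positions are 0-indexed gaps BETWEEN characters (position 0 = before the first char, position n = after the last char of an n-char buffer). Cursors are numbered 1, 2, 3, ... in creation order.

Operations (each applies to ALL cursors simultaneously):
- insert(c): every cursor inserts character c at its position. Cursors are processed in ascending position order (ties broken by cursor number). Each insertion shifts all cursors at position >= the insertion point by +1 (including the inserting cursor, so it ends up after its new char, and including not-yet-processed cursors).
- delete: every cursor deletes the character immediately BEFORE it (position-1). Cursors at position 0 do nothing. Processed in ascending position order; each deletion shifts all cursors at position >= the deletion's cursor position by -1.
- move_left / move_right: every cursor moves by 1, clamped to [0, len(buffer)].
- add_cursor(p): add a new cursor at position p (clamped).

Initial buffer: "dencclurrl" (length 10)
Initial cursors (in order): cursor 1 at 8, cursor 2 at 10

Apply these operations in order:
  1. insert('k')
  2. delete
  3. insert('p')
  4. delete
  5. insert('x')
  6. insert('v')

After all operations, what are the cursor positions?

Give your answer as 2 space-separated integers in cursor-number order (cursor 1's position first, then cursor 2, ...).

After op 1 (insert('k')): buffer="dencclurkrlk" (len 12), cursors c1@9 c2@12, authorship ........1..2
After op 2 (delete): buffer="dencclurrl" (len 10), cursors c1@8 c2@10, authorship ..........
After op 3 (insert('p')): buffer="dencclurprlp" (len 12), cursors c1@9 c2@12, authorship ........1..2
After op 4 (delete): buffer="dencclurrl" (len 10), cursors c1@8 c2@10, authorship ..........
After op 5 (insert('x')): buffer="dencclurxrlx" (len 12), cursors c1@9 c2@12, authorship ........1..2
After op 6 (insert('v')): buffer="dencclurxvrlxv" (len 14), cursors c1@10 c2@14, authorship ........11..22

Answer: 10 14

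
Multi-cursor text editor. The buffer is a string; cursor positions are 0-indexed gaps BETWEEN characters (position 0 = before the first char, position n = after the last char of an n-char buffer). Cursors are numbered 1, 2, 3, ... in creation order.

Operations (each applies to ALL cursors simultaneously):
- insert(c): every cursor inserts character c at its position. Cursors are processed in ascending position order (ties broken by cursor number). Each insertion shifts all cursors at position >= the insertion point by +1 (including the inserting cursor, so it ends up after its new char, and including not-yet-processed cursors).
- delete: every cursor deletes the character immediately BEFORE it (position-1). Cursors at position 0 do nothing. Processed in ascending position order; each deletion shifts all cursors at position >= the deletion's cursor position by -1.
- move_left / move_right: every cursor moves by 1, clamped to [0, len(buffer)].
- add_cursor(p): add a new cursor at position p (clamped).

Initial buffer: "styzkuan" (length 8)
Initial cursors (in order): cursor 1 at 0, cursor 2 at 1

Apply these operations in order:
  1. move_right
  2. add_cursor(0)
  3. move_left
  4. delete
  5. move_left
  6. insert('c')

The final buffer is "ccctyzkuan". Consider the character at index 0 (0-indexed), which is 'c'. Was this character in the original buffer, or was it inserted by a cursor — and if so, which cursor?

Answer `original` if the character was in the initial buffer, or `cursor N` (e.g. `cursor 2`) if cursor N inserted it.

Answer: cursor 1

Derivation:
After op 1 (move_right): buffer="styzkuan" (len 8), cursors c1@1 c2@2, authorship ........
After op 2 (add_cursor(0)): buffer="styzkuan" (len 8), cursors c3@0 c1@1 c2@2, authorship ........
After op 3 (move_left): buffer="styzkuan" (len 8), cursors c1@0 c3@0 c2@1, authorship ........
After op 4 (delete): buffer="tyzkuan" (len 7), cursors c1@0 c2@0 c3@0, authorship .......
After op 5 (move_left): buffer="tyzkuan" (len 7), cursors c1@0 c2@0 c3@0, authorship .......
After op 6 (insert('c')): buffer="ccctyzkuan" (len 10), cursors c1@3 c2@3 c3@3, authorship 123.......
Authorship (.=original, N=cursor N): 1 2 3 . . . . . . .
Index 0: author = 1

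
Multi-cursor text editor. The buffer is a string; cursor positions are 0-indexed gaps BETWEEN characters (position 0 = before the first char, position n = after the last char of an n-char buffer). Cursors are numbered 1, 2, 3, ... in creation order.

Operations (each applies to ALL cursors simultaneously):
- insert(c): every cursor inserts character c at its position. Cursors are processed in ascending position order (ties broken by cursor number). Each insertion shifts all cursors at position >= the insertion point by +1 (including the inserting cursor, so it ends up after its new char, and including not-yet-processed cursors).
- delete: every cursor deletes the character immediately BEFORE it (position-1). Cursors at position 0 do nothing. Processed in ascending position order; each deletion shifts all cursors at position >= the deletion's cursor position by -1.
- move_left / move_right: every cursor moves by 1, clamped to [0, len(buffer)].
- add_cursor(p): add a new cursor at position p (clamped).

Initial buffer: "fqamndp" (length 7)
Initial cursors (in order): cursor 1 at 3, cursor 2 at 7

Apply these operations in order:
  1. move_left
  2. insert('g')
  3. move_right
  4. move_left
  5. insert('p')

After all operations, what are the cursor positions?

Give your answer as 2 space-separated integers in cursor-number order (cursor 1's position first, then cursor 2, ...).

After op 1 (move_left): buffer="fqamndp" (len 7), cursors c1@2 c2@6, authorship .......
After op 2 (insert('g')): buffer="fqgamndgp" (len 9), cursors c1@3 c2@8, authorship ..1....2.
After op 3 (move_right): buffer="fqgamndgp" (len 9), cursors c1@4 c2@9, authorship ..1....2.
After op 4 (move_left): buffer="fqgamndgp" (len 9), cursors c1@3 c2@8, authorship ..1....2.
After op 5 (insert('p')): buffer="fqgpamndgpp" (len 11), cursors c1@4 c2@10, authorship ..11....22.

Answer: 4 10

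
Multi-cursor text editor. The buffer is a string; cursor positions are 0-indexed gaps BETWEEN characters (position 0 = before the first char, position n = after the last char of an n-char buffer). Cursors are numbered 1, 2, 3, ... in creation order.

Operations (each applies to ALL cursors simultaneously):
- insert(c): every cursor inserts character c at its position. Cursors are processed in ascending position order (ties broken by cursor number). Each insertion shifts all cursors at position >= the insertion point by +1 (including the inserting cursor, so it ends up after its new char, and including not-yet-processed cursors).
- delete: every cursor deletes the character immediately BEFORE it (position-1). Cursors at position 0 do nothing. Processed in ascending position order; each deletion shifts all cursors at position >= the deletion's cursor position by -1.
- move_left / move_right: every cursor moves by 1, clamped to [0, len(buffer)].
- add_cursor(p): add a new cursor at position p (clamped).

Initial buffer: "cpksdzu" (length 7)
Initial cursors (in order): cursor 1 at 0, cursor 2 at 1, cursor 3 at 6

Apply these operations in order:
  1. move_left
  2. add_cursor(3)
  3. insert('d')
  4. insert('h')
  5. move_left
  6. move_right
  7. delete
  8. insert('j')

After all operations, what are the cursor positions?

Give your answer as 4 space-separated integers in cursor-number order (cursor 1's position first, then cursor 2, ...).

After op 1 (move_left): buffer="cpksdzu" (len 7), cursors c1@0 c2@0 c3@5, authorship .......
After op 2 (add_cursor(3)): buffer="cpksdzu" (len 7), cursors c1@0 c2@0 c4@3 c3@5, authorship .......
After op 3 (insert('d')): buffer="ddcpkdsddzu" (len 11), cursors c1@2 c2@2 c4@6 c3@9, authorship 12...4..3..
After op 4 (insert('h')): buffer="ddhhcpkdhsddhzu" (len 15), cursors c1@4 c2@4 c4@9 c3@13, authorship 1212...44..33..
After op 5 (move_left): buffer="ddhhcpkdhsddhzu" (len 15), cursors c1@3 c2@3 c4@8 c3@12, authorship 1212...44..33..
After op 6 (move_right): buffer="ddhhcpkdhsddhzu" (len 15), cursors c1@4 c2@4 c4@9 c3@13, authorship 1212...44..33..
After op 7 (delete): buffer="ddcpkdsddzu" (len 11), cursors c1@2 c2@2 c4@6 c3@9, authorship 12...4..3..
After op 8 (insert('j')): buffer="ddjjcpkdjsddjzu" (len 15), cursors c1@4 c2@4 c4@9 c3@13, authorship 1212...44..33..

Answer: 4 4 13 9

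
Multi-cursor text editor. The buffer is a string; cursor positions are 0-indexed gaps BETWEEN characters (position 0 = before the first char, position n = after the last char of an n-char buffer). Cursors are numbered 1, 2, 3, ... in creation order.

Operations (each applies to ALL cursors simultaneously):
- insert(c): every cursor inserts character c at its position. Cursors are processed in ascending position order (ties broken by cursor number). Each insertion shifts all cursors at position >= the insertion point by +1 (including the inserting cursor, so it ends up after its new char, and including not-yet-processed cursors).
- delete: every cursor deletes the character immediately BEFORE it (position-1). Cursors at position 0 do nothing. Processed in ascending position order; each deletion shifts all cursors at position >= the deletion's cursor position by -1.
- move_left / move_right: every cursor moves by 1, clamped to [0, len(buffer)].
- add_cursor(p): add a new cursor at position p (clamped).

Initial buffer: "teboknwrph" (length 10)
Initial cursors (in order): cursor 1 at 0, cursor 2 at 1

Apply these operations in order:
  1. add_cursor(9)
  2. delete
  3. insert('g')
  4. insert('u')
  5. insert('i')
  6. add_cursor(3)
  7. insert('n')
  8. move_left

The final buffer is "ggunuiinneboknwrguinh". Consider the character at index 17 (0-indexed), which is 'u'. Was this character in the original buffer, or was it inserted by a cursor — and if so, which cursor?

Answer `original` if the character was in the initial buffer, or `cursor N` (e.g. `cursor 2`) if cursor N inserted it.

Answer: cursor 3

Derivation:
After op 1 (add_cursor(9)): buffer="teboknwrph" (len 10), cursors c1@0 c2@1 c3@9, authorship ..........
After op 2 (delete): buffer="eboknwrh" (len 8), cursors c1@0 c2@0 c3@7, authorship ........
After op 3 (insert('g')): buffer="ggeboknwrgh" (len 11), cursors c1@2 c2@2 c3@10, authorship 12.......3.
After op 4 (insert('u')): buffer="gguueboknwrguh" (len 14), cursors c1@4 c2@4 c3@13, authorship 1212.......33.
After op 5 (insert('i')): buffer="gguuiieboknwrguih" (len 17), cursors c1@6 c2@6 c3@16, authorship 121212.......333.
After op 6 (add_cursor(3)): buffer="gguuiieboknwrguih" (len 17), cursors c4@3 c1@6 c2@6 c3@16, authorship 121212.......333.
After op 7 (insert('n')): buffer="ggunuiinneboknwrguinh" (len 21), cursors c4@4 c1@9 c2@9 c3@20, authorship 121421212.......3333.
After op 8 (move_left): buffer="ggunuiinneboknwrguinh" (len 21), cursors c4@3 c1@8 c2@8 c3@19, authorship 121421212.......3333.
Authorship (.=original, N=cursor N): 1 2 1 4 2 1 2 1 2 . . . . . . . 3 3 3 3 .
Index 17: author = 3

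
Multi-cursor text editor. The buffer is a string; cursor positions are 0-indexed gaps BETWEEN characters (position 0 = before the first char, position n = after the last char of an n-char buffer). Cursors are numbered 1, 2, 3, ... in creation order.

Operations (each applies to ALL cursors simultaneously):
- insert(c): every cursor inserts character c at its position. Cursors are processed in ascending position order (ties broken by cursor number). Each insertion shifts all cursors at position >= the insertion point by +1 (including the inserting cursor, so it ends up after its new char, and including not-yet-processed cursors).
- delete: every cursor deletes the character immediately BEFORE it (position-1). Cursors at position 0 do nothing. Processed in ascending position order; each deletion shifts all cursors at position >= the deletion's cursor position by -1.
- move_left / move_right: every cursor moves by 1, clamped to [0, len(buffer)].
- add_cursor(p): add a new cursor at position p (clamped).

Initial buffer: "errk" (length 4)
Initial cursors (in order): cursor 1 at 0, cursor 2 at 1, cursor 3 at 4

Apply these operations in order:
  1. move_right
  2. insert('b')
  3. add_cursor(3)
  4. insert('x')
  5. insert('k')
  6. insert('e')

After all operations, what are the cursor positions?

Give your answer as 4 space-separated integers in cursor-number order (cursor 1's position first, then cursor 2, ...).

Answer: 5 13 19 9

Derivation:
After op 1 (move_right): buffer="errk" (len 4), cursors c1@1 c2@2 c3@4, authorship ....
After op 2 (insert('b')): buffer="ebrbrkb" (len 7), cursors c1@2 c2@4 c3@7, authorship .1.2..3
After op 3 (add_cursor(3)): buffer="ebrbrkb" (len 7), cursors c1@2 c4@3 c2@4 c3@7, authorship .1.2..3
After op 4 (insert('x')): buffer="ebxrxbxrkbx" (len 11), cursors c1@3 c4@5 c2@7 c3@11, authorship .11.422..33
After op 5 (insert('k')): buffer="ebxkrxkbxkrkbxk" (len 15), cursors c1@4 c4@7 c2@10 c3@15, authorship .111.44222..333
After op 6 (insert('e')): buffer="ebxkerxkebxkerkbxke" (len 19), cursors c1@5 c4@9 c2@13 c3@19, authorship .1111.4442222..3333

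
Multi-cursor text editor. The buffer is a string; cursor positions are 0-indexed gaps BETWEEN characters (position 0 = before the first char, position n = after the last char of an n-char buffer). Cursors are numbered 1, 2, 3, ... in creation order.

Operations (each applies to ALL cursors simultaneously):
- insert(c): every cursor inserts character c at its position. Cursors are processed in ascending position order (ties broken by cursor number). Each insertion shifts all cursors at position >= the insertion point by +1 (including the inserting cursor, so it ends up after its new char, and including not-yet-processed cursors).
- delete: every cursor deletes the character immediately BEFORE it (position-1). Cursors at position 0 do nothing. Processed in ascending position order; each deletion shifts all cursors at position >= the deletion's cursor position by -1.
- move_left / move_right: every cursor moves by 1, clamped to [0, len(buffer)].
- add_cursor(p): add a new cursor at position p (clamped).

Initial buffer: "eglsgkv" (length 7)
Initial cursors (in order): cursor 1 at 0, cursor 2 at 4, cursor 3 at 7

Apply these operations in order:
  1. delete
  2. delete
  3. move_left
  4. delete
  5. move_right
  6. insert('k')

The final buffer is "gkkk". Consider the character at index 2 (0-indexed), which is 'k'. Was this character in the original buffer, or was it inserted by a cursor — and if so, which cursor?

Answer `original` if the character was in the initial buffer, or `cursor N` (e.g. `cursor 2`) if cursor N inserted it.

Answer: cursor 2

Derivation:
After op 1 (delete): buffer="eglgk" (len 5), cursors c1@0 c2@3 c3@5, authorship .....
After op 2 (delete): buffer="egg" (len 3), cursors c1@0 c2@2 c3@3, authorship ...
After op 3 (move_left): buffer="egg" (len 3), cursors c1@0 c2@1 c3@2, authorship ...
After op 4 (delete): buffer="g" (len 1), cursors c1@0 c2@0 c3@0, authorship .
After op 5 (move_right): buffer="g" (len 1), cursors c1@1 c2@1 c3@1, authorship .
After op 6 (insert('k')): buffer="gkkk" (len 4), cursors c1@4 c2@4 c3@4, authorship .123
Authorship (.=original, N=cursor N): . 1 2 3
Index 2: author = 2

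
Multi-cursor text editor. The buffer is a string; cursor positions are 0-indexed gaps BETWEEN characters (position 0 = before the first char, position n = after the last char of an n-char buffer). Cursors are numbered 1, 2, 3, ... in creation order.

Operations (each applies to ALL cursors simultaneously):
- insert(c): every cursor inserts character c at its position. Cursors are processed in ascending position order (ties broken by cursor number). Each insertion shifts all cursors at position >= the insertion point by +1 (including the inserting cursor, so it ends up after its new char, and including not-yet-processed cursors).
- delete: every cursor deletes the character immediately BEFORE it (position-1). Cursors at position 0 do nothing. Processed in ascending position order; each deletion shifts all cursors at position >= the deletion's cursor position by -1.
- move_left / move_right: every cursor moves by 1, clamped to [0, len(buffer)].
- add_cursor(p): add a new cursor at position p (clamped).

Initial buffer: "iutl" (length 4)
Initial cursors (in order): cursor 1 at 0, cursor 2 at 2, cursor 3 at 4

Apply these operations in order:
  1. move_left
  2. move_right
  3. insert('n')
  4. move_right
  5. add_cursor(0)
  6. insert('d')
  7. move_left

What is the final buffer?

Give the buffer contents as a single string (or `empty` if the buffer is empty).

After op 1 (move_left): buffer="iutl" (len 4), cursors c1@0 c2@1 c3@3, authorship ....
After op 2 (move_right): buffer="iutl" (len 4), cursors c1@1 c2@2 c3@4, authorship ....
After op 3 (insert('n')): buffer="inuntln" (len 7), cursors c1@2 c2@4 c3@7, authorship .1.2..3
After op 4 (move_right): buffer="inuntln" (len 7), cursors c1@3 c2@5 c3@7, authorship .1.2..3
After op 5 (add_cursor(0)): buffer="inuntln" (len 7), cursors c4@0 c1@3 c2@5 c3@7, authorship .1.2..3
After op 6 (insert('d')): buffer="dinudntdlnd" (len 11), cursors c4@1 c1@5 c2@8 c3@11, authorship 4.1.12.2.33
After op 7 (move_left): buffer="dinudntdlnd" (len 11), cursors c4@0 c1@4 c2@7 c3@10, authorship 4.1.12.2.33

Answer: dinudntdlnd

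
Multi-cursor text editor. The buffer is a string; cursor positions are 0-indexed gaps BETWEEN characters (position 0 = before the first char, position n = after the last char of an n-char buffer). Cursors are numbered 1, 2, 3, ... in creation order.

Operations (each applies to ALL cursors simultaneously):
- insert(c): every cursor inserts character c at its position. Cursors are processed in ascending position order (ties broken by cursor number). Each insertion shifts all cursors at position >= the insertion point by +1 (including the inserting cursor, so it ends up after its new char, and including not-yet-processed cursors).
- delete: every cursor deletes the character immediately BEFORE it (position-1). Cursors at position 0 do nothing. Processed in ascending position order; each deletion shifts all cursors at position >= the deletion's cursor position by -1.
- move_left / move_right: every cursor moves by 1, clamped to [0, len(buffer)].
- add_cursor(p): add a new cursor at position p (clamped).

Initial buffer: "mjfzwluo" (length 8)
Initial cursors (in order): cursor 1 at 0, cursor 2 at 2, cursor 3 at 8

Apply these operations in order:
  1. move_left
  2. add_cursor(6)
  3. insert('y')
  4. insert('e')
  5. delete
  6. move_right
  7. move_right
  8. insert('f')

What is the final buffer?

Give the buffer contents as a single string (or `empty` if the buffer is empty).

Answer: ymyfjffzwlyuyfof

Derivation:
After op 1 (move_left): buffer="mjfzwluo" (len 8), cursors c1@0 c2@1 c3@7, authorship ........
After op 2 (add_cursor(6)): buffer="mjfzwluo" (len 8), cursors c1@0 c2@1 c4@6 c3@7, authorship ........
After op 3 (insert('y')): buffer="ymyjfzwlyuyo" (len 12), cursors c1@1 c2@3 c4@9 c3@11, authorship 1.2.....4.3.
After op 4 (insert('e')): buffer="yemyejfzwlyeuyeo" (len 16), cursors c1@2 c2@5 c4@12 c3@15, authorship 11.22.....44.33.
After op 5 (delete): buffer="ymyjfzwlyuyo" (len 12), cursors c1@1 c2@3 c4@9 c3@11, authorship 1.2.....4.3.
After op 6 (move_right): buffer="ymyjfzwlyuyo" (len 12), cursors c1@2 c2@4 c4@10 c3@12, authorship 1.2.....4.3.
After op 7 (move_right): buffer="ymyjfzwlyuyo" (len 12), cursors c1@3 c2@5 c4@11 c3@12, authorship 1.2.....4.3.
After op 8 (insert('f')): buffer="ymyfjffzwlyuyfof" (len 16), cursors c1@4 c2@7 c4@14 c3@16, authorship 1.21..2...4.34.3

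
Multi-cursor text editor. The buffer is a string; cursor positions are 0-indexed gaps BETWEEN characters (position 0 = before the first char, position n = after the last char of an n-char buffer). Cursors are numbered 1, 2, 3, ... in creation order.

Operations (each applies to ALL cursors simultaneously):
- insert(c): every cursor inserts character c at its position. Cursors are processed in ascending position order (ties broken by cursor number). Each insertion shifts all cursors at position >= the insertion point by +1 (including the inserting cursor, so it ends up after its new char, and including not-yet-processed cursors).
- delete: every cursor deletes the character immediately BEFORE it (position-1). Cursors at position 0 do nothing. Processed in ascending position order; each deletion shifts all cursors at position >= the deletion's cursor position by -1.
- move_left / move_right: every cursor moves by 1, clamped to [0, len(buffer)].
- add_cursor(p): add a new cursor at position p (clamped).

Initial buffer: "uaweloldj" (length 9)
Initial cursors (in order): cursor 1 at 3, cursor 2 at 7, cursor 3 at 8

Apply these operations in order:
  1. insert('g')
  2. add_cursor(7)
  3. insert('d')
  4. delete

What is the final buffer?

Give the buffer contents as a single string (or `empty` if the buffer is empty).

Answer: uawgelolgdgj

Derivation:
After op 1 (insert('g')): buffer="uawgelolgdgj" (len 12), cursors c1@4 c2@9 c3@11, authorship ...1....2.3.
After op 2 (add_cursor(7)): buffer="uawgelolgdgj" (len 12), cursors c1@4 c4@7 c2@9 c3@11, authorship ...1....2.3.
After op 3 (insert('d')): buffer="uawgdelodlgddgdj" (len 16), cursors c1@5 c4@9 c2@12 c3@15, authorship ...11...4.22.33.
After op 4 (delete): buffer="uawgelolgdgj" (len 12), cursors c1@4 c4@7 c2@9 c3@11, authorship ...1....2.3.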